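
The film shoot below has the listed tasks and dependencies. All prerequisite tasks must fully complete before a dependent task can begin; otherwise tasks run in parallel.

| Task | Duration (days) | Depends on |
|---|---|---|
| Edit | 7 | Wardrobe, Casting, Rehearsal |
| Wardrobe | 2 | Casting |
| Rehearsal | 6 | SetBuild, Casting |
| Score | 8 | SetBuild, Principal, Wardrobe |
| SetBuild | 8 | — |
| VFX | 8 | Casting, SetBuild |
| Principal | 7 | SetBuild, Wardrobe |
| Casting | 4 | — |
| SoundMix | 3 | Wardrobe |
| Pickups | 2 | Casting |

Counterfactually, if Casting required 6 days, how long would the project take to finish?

23

Actual critical path: SetBuild→Principal→Score = 8+7+8 = 23 ⇒ 23 days.
Casting is off the critical path — its longest chain is 21 days, giving 2 of slack.
New critical path: Casting→Wardrobe→Principal→Score = 6+2+7+8 = 23 ⇒ 23 days.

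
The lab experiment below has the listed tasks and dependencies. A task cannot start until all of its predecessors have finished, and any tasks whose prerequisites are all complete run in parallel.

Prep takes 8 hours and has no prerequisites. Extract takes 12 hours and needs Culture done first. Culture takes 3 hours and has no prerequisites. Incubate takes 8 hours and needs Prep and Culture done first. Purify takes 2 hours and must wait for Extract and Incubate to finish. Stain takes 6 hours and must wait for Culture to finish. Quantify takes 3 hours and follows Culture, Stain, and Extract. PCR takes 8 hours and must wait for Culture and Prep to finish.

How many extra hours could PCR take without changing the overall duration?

Prep→Incubate→Purify = 8+8+2 = 18 sets the makespan at 18 hours.
PCR finishes as early as 16 and must finish by 18.
Slack of PCR = 10 − 8 = 2 hours.

2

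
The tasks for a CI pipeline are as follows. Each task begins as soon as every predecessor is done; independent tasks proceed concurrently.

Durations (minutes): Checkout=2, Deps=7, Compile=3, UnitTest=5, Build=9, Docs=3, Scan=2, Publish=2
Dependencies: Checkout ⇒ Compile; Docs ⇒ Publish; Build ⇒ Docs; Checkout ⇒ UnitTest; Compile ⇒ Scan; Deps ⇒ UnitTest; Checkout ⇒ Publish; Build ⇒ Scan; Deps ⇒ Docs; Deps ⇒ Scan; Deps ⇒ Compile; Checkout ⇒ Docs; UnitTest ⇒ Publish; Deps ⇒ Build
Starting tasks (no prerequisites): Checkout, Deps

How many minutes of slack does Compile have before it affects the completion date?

Critical path: Deps→Build→Docs→Publish = 7+9+3+2 = 21, so the finish is 21 minutes.
Compile finishes as early as 10 and must finish by 19.
So Compile can slip 19 − 10 = 9 minutes.

9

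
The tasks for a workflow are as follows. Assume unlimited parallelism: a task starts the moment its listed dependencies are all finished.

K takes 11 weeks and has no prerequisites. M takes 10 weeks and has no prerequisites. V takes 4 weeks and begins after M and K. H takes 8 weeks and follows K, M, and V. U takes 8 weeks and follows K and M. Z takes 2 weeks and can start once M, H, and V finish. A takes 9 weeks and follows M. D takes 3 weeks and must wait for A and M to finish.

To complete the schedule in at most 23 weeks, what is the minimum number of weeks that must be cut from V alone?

Current finish: 25 weeks; target: 23.
V is on every critical path, so each week cut from V cuts the finish by one (this holds down to a finish of 22).
Need 25 − 23 = 2 weeks off V → V becomes 2 weeks, finish becomes 23.

2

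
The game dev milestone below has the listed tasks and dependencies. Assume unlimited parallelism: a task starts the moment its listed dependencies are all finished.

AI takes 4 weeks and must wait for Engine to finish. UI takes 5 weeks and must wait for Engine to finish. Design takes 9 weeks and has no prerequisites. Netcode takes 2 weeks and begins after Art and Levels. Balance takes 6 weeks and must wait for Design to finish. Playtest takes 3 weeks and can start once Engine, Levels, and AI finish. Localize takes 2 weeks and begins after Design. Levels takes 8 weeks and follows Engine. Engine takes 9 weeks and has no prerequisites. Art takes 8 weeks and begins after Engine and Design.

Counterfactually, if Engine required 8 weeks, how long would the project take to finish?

19

The binding path is Engine→Levels→Playtest = 9+8+3 = 20; finish at 20 weeks.
Engine lies on that path, so at 8 weeks the path becomes 19 weeks.
The binding chain switches to Design→Art→Netcode = 9+8+2 = 19; finish 19 weeks.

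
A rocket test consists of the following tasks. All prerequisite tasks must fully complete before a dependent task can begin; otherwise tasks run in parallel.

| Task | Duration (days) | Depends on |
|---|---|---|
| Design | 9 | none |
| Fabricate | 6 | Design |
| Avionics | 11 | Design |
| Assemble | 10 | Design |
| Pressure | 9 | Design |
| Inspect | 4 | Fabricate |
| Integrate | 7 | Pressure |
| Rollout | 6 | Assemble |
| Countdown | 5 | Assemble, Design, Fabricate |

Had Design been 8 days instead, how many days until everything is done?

Baseline: Design→Assemble→Rollout = 9+10+6 = 25 → 25 days.
Design lies on that path, so at 8 days the path becomes 24 days.
No other chain overtakes it, so the finish is 24 days.

24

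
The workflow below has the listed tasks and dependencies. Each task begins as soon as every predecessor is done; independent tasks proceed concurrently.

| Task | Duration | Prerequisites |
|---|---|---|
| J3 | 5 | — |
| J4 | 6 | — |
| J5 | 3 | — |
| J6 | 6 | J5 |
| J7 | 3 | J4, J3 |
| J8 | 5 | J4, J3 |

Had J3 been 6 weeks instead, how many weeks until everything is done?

11

Baseline: J4→J8 = 6+5 = 11 → 11 weeks.
The longest path through J3 is only 10 weeks, so J3 has float 1.
Now J3→J8 = 6+5 = 11 is longest, so the finish becomes 11 weeks.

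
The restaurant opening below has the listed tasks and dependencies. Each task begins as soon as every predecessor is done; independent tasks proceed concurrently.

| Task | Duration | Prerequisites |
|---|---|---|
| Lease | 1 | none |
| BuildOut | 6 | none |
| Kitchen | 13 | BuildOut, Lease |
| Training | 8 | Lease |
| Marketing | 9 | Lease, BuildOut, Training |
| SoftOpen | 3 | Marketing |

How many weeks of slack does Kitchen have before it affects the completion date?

The longest chain is Lease→Training→Marketing→SoftOpen = 1+8+9+3 = 21; overall finish 21 weeks.
Longest path through Kitchen: 19 weeks (earliest finish 19, latest finish 21).
Float = 21 − 19 = 2.

2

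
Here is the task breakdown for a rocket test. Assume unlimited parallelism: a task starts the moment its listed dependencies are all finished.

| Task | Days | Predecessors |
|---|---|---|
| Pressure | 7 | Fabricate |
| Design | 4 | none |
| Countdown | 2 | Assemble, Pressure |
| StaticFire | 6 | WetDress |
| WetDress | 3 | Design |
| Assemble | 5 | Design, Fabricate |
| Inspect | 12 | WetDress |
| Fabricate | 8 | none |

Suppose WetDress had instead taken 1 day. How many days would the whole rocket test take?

Baseline: Design→WetDress→Inspect = 4+3+12 = 19 → 19 days.
WetDress lies on that path, so at 1 day the path becomes 17 days.
That remains the longest chain; total 17 days.

17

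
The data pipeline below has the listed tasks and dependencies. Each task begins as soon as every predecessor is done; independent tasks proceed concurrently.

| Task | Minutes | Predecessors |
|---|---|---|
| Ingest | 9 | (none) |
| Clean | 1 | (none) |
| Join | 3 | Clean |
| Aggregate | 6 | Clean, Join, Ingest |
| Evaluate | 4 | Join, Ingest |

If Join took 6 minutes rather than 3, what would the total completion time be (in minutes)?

The binding path is Ingest→Aggregate = 9+6 = 15; finish at 15 minutes.
The longest path through Join is only 10 minutes, so Join has float 5.
No other chain overtakes it, so the finish is 15 minutes.

15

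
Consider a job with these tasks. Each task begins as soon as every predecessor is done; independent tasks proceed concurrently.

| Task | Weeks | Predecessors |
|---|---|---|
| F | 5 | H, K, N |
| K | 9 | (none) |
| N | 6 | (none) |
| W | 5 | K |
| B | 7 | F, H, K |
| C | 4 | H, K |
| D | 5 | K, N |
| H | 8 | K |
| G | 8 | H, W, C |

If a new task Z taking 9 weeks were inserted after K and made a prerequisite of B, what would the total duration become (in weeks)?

29

Originally the project takes 29 weeks.
With Z inserted, B now waits for max(F, H, K, Z).
New critical path: K→H→F→B = 9+8+5+7 = 29 ⇒ 29 weeks.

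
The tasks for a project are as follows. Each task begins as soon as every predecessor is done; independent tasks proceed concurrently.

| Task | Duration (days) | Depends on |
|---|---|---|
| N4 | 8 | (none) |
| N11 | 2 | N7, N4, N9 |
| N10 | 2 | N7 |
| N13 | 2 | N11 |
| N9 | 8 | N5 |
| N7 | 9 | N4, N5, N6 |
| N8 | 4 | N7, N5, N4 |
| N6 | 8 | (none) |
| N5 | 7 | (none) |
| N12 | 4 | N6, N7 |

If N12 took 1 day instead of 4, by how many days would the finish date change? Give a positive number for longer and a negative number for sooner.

0

Baseline: N4→N7→N12 = 8+9+4 = 21 → 21 days.
N12 lies on that path, so at 1 day the path becomes 18 days.
Now N4→N7→N8 = 8+9+4 = 21 is longest, so the finish becomes 21 days.
Change in finish: 21 − 21 = +0 days.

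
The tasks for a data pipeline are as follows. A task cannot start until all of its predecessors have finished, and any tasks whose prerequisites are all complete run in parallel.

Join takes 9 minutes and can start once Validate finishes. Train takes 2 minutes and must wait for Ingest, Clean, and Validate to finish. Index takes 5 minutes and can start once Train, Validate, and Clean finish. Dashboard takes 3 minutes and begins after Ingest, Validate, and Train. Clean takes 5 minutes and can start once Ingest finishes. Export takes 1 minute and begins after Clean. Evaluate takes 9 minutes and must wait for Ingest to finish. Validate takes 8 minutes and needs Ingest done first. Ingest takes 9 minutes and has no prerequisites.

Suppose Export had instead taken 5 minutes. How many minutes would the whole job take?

26

The binding path is Ingest→Validate→Join = 9+8+9 = 26; finish at 26 minutes.
Export has 11 minutes of float (longest path through it is 15).
The critical path is still Ingest→Validate→Join; finish is now 26 minutes.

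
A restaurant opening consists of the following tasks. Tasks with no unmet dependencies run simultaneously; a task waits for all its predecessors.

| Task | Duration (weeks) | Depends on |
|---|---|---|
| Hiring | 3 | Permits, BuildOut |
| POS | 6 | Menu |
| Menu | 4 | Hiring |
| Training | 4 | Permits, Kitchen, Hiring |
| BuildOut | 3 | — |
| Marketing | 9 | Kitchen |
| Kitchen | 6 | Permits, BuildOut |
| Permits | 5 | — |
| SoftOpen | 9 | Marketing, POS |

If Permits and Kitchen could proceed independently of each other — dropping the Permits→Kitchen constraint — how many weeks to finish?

27

With the dependency in place, Permits→Kitchen→Marketing→SoftOpen = 5+6+9+9 = 29 sets the finish at 29 weeks.
Without Permits→Kitchen, Kitchen's earliest start moves from 5 to 3.
New critical path: Permits→Hiring→Menu→POS→SoftOpen = 5+3+4+6+9 = 27 ⇒ 27 weeks.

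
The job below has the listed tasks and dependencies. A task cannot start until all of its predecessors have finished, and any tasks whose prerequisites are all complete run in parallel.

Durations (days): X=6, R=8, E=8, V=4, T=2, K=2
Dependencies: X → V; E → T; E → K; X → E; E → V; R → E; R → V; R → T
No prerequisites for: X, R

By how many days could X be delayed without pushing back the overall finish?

The longest chain is R→E→V = 8+8+4 = 20; overall finish 20 days.
Longest path through X: 18 days (earliest finish 6, latest finish 8).
Slack of X = 2 − 0 = 2 days.

2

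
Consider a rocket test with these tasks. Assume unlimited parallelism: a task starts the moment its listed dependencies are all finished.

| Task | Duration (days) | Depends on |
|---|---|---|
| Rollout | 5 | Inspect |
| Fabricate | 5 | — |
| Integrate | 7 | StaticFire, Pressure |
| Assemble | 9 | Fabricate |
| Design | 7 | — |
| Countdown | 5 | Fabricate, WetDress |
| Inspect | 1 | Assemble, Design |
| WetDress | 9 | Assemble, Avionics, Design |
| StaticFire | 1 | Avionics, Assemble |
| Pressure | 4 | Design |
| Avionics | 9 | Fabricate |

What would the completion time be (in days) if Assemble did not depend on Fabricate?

28

With the dependency in place, Fabricate→Avionics→WetDress→Countdown = 5+9+9+5 = 28 sets the finish at 28 days.
Without Fabricate→Assemble, Assemble's earliest start moves from 5 to 0.
After: Fabricate→Avionics→WetDress→Countdown = 5+9+9+5 = 28 → 28 days.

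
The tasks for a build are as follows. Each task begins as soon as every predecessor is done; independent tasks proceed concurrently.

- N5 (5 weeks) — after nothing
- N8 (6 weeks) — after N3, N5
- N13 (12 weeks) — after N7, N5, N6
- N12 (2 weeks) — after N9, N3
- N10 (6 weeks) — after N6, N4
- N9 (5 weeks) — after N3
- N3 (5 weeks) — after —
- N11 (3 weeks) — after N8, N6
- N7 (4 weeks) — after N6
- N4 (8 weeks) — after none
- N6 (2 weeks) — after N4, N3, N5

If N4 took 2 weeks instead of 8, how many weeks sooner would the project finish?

3

As given, the longest chain is N4→N6→N7→N13 = 8+2+4+12 = 26, so the finish is 26 weeks.
N4 is on the critical path; changing it to 2 makes that path 20 weeks.
Now N3→N6→N7→N13 = 5+2+4+12 = 23 is longest, so the finish becomes 23 weeks.
Change in finish: 23 − 26 = -3 weeks.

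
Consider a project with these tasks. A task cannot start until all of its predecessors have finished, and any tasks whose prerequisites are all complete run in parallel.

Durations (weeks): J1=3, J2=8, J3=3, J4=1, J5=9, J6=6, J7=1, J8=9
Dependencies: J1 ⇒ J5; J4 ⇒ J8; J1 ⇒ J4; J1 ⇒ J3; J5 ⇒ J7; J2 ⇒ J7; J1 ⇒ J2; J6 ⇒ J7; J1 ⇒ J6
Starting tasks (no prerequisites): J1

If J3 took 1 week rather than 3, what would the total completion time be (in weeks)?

13

Baseline: J1→J4→J8 = 3+1+9 = 13 → 13 weeks.
The longest path through J3 is only 6 weeks, so J3 has float 7.
That remains the longest chain; total 13 weeks.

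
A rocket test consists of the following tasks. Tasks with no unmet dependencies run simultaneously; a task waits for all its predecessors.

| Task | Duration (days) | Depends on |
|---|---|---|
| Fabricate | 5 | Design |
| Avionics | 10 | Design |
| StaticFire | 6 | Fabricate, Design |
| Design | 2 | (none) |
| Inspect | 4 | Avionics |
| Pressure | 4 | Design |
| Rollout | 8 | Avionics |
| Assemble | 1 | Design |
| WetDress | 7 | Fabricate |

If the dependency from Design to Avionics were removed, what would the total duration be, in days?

18

Before: longest chain Design→Avionics→Rollout = 2+10+8 = 20, finish 20.
Without Design→Avionics, Avionics's earliest start moves from 2 to 0.
After: Avionics→Rollout = 10+8 = 18 → 18 days.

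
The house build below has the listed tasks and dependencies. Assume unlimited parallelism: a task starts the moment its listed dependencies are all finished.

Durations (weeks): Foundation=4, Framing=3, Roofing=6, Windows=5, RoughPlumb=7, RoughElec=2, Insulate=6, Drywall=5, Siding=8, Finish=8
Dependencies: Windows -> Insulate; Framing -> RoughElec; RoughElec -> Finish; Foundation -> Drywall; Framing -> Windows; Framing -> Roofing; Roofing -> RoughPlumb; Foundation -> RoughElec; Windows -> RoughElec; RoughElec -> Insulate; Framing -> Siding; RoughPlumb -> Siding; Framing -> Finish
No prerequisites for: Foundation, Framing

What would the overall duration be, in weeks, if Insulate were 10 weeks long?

Critical path before the change: Framing→Roofing→RoughPlumb→Siding = 3+6+7+8 = 24 giving 24 weeks.
The longest path through Insulate is only 16 weeks, so Insulate has float 8.
The critical path is still Framing→Roofing→RoughPlumb→Siding; finish is now 24 weeks.

24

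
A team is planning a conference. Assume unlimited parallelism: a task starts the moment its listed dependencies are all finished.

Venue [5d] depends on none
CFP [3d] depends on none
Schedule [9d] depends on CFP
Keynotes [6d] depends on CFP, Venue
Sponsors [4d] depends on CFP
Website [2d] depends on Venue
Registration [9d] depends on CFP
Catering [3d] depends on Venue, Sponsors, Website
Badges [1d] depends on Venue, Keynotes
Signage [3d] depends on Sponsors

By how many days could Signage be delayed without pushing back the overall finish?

Critical path: Venue→Keynotes→Badges = 5+6+1 = 12, so the finish is 12 days.
Signage finishes as early as 10 and must finish by 12.
Float = 12 − 10 = 2.

2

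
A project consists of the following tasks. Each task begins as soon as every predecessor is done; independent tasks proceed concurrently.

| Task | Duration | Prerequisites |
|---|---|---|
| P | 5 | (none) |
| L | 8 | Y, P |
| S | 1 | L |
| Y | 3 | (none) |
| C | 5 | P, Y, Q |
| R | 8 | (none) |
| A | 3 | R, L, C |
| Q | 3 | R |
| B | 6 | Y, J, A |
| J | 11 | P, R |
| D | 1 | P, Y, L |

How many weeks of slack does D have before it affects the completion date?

The longest chain is R→J→B = 8+11+6 = 25; overall finish 25 weeks.
The longest chain containing D totals 14 weeks.
Slack of D = 24 − 13 = 11 weeks.

11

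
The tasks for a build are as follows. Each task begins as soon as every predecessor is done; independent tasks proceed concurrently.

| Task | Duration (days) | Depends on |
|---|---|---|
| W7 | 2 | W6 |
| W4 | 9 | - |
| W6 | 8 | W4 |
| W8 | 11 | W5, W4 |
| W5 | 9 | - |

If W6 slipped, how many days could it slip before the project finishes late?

The longest chain is W4→W8 = 9+11 = 20; overall finish 20 days.
Longest path through W6: 19 days (earliest finish 17, latest finish 18).
Slack of W6 = 10 − 9 = 1 day.

1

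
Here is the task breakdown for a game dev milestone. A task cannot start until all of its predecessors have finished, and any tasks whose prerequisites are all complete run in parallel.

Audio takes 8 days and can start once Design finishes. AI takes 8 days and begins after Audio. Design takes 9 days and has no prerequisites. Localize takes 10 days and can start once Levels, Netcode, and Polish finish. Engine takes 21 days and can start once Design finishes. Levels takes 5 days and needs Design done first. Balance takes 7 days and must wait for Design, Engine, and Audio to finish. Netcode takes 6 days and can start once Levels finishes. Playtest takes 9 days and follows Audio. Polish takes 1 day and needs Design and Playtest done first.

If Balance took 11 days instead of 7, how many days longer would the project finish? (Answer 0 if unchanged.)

Critical path before the change: Design→Engine→Balance = 9+21+7 = 37 giving 37 days.
Balance lies on that path, so at 11 days the path becomes 41 days.
The critical path is still Design→Engine→Balance; finish is now 41 days.
Change in finish: 41 − 37 = +4 days.

4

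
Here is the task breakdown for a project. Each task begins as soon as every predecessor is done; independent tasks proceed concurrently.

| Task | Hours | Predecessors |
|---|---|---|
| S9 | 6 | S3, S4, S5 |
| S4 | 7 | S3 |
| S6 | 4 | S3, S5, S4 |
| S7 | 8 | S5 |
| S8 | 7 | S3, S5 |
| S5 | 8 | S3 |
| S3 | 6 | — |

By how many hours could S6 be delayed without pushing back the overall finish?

The longest chain is S3→S5→S7 = 6+8+8 = 22; overall finish 22 hours.
The longest chain containing S6 totals 18 hours.
Float = 22 − 18 = 4.

4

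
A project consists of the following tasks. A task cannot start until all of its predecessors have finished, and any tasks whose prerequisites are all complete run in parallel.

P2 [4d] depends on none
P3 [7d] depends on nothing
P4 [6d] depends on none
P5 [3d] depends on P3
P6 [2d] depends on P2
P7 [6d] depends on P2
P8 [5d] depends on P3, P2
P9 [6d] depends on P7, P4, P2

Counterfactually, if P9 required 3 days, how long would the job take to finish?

Baseline: P2→P7→P9 = 4+6+6 = 16 → 16 days.
P9 is on the critical path; changing it to 3 makes that path 13 days.
The critical path is still P2→P7→P9; finish is now 13 days.

13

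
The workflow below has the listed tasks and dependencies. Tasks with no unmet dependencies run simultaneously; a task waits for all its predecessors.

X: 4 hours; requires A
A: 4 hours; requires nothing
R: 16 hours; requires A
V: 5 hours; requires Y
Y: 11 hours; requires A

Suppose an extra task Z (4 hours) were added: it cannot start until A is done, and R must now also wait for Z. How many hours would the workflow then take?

24

Originally the workflow takes 20 hours.
With Z inserted, R now waits for max(A, Z).
New critical path: A→Z→R = 4+4+16 = 24 ⇒ 24 hours.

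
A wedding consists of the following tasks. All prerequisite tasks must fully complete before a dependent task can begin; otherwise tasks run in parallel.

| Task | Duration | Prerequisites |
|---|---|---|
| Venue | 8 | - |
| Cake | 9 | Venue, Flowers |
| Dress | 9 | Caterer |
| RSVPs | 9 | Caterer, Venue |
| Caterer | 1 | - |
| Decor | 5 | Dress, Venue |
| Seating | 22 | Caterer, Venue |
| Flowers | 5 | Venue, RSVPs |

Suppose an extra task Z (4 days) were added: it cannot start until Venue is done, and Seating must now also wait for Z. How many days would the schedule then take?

Originally the schedule takes 31 days.
With Z inserted, Seating now waits for max(Caterer, Venue, Z).
New critical path: Venue→Z→Seating = 8+4+22 = 34 ⇒ 34 days.

34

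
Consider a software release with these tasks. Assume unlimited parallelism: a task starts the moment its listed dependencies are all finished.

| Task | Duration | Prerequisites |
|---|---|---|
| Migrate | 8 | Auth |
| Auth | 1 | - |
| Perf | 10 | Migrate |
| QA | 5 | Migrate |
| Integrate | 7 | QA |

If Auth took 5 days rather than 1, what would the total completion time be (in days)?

25

The binding path is Auth→Migrate→QA→Integrate = 1+8+5+7 = 21; finish at 21 days.
Since Auth is critical, the +4 change carries straight to that chain (now 25 days).
No other chain overtakes it, so the finish is 25 days.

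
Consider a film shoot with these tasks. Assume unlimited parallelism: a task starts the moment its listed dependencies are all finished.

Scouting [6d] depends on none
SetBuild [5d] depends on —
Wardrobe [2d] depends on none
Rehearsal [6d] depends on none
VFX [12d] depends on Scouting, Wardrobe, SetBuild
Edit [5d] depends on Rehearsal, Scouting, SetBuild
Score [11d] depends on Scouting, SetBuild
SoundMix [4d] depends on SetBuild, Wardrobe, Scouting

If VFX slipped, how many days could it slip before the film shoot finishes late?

Critical path: Scouting→VFX = 6+12 = 18, so the finish is 18 days.
VFX finishes as early as 18 and must finish by 18.
Float = 18 − 18 = 0.

0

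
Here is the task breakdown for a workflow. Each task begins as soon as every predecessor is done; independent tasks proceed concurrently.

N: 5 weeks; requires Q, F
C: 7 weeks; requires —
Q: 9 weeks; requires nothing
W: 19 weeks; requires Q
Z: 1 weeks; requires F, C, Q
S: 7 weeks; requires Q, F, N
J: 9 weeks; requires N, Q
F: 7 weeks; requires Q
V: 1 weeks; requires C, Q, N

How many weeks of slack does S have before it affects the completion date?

2

Q→F→N→J = 9+7+5+9 = 30 sets the makespan at 30 weeks.
S finishes as early as 28 and must finish by 30.
Float = 30 − 28 = 2.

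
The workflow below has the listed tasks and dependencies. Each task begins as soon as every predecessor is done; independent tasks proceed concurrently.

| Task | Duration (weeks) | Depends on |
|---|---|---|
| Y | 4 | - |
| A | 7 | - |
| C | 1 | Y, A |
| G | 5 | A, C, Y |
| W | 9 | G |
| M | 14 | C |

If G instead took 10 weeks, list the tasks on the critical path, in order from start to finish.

Critical path before the change: A→C→G→W = 7+1+5+9 = 22 giving 22 weeks.
Since G is critical, the +5 change carries straight to that chain (now 27 weeks).
The critical path is still A→C→G→W; finish is now 27 weeks.

A, C, G, W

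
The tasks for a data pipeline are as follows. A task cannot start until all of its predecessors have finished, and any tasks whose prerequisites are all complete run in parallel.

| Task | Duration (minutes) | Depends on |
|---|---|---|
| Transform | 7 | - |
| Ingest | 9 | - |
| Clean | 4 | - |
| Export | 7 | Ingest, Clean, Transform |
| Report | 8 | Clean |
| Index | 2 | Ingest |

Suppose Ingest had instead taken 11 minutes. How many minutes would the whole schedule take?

The binding path is Ingest→Export = 9+7 = 16; finish at 16 minutes.
Since Ingest is critical, the +2 change carries straight to that chain (now 18 minutes).
No other chain overtakes it, so the finish is 18 minutes.

18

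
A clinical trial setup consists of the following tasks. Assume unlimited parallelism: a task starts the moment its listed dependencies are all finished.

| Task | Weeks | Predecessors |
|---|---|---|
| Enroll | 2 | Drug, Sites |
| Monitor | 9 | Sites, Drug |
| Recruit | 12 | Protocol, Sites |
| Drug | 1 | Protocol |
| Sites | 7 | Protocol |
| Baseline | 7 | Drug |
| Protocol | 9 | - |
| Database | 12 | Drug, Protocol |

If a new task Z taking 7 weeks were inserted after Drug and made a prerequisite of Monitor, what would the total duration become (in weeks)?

Originally the clinical trial setup takes 28 weeks.
With Z inserted, Monitor now waits for max(Sites, Drug, Z).
New critical path: Protocol→Sites→Recruit = 9+7+12 = 28 ⇒ 28 weeks.

28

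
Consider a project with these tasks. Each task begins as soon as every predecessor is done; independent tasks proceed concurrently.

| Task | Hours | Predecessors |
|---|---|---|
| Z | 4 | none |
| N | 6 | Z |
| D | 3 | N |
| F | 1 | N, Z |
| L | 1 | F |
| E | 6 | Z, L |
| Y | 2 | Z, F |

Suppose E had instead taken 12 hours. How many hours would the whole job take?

Actual critical path: Z→N→F→L→E = 4+6+1+1+6 = 18 ⇒ 18 hours.
Since E is critical, the +6 change carries straight to that chain (now 24 hours).
The critical path is still Z→N→F→L→E; finish is now 24 hours.

24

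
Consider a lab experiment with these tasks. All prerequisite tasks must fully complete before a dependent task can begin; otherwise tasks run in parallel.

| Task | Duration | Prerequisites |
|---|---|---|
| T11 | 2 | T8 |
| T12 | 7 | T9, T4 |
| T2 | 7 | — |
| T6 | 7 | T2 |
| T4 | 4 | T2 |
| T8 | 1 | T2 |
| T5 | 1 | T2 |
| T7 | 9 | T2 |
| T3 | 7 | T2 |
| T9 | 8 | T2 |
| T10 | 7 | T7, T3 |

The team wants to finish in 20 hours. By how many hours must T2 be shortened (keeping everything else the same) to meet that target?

3

Current finish: 23 hours; target: 20.
T2 is on every critical path, so each hour cut from T2 cuts the finish by one (this holds down to a finish of 17).
Need 23 − 20 = 3 hours off T2 → T2 becomes 4 hours, finish becomes 20.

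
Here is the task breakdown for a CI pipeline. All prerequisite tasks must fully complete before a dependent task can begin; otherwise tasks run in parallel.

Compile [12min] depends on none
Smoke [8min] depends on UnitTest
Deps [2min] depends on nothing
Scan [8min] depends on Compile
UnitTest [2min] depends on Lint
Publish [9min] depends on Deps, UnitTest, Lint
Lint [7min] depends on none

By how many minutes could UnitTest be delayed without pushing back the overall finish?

2

Critical path: Compile→Scan = 12+8 = 20, so the finish is 20 minutes.
The longest chain containing UnitTest totals 18 minutes.
Float = 20 − 18 = 2.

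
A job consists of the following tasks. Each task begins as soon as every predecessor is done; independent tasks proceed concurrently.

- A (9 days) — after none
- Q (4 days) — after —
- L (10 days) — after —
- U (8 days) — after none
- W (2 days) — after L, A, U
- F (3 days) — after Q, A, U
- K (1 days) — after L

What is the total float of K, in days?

Critical path: A→F = 9+3 = 12, so the finish is 12 days.
The longest chain containing K totals 11 days.
Slack of K = 11 − 10 = 1 day.

1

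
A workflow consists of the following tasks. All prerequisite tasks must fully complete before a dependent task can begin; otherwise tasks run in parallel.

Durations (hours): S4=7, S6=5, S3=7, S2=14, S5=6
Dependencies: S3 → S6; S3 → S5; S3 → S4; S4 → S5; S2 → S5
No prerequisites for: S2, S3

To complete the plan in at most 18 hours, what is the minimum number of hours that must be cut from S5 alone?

2

Current finish: 20 hours; target: 18.
S5 is on every critical path, so each hour cut from S5 cuts the finish by one (this holds down to a finish of 15).
Need 20 − 18 = 2 hours off S5 → S5 becomes 4 hours, finish becomes 18.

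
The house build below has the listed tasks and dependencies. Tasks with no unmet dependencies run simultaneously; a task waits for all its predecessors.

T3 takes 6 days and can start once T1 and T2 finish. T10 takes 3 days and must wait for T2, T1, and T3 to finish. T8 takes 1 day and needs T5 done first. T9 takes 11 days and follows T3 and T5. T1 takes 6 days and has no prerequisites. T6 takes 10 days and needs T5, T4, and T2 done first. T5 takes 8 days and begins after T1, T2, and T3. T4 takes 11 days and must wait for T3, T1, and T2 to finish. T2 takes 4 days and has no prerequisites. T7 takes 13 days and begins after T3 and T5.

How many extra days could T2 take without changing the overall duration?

The longest chain is T1→T3→T4→T6 = 6+6+11+10 = 33; overall finish 33 days.
T2 finishes as early as 4 and must finish by 6.
Slack of T2 = 2 − 0 = 2 days.

2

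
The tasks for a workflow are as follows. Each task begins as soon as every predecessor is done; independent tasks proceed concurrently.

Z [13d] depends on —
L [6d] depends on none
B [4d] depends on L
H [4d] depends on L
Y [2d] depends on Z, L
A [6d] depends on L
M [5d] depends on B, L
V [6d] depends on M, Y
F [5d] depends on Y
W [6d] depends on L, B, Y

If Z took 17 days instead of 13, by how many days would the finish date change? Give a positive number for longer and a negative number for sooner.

4

As given, the longest chain is Z→Y→V = 13+2+6 = 21, so the finish is 21 days.
Z lies on that path, so at 17 days the path becomes 25 days.
No other chain overtakes it, so the finish is 25 days.
Change in finish: 25 − 21 = +4 days.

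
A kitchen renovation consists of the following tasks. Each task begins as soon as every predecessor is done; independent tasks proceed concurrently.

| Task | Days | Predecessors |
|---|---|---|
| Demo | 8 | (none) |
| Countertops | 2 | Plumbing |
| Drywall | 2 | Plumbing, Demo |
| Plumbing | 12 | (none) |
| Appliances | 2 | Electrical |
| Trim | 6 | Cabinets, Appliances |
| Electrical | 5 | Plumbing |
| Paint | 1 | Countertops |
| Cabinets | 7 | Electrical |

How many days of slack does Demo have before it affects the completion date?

20

The longest chain is Plumbing→Electrical→Cabinets→Trim = 12+5+7+6 = 30; overall finish 30 days.
The longest chain containing Demo totals 10 days.
Float = 30 − 10 = 20.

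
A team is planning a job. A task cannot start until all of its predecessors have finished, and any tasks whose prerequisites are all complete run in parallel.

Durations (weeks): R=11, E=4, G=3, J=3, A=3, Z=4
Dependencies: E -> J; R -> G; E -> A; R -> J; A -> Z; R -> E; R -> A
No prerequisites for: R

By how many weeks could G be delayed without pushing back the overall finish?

8

The longest chain is R→E→A→Z = 11+4+3+4 = 22; overall finish 22 weeks.
Longest path through G: 14 weeks (earliest finish 14, latest finish 22).
Slack of G = 19 − 11 = 8 weeks.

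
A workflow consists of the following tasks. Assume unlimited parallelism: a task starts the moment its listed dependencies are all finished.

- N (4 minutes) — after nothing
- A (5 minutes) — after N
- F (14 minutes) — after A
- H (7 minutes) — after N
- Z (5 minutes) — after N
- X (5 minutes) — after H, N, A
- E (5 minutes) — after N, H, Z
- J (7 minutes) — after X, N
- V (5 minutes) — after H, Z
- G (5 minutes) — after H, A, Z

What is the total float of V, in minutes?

7

The longest chain is N→A→F = 4+5+14 = 23; overall finish 23 minutes.
V finishes as early as 16 and must finish by 23.
Slack of V = 18 − 11 = 7 minutes.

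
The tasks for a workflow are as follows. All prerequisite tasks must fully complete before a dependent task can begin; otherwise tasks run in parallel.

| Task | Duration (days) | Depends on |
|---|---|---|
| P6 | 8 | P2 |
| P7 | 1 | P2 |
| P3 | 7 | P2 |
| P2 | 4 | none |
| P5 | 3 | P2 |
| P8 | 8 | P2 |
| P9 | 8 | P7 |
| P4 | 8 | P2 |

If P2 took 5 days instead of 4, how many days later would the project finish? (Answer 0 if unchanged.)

1

As given, the longest chain is P2→P7→P9 = 4+1+8 = 13, so the finish is 13 days.
Since P2 is critical, the +1 change carries straight to that chain (now 14 days).
The critical path is still P2→P7→P9; finish is now 14 days.
Change in finish: 14 − 13 = +1 days.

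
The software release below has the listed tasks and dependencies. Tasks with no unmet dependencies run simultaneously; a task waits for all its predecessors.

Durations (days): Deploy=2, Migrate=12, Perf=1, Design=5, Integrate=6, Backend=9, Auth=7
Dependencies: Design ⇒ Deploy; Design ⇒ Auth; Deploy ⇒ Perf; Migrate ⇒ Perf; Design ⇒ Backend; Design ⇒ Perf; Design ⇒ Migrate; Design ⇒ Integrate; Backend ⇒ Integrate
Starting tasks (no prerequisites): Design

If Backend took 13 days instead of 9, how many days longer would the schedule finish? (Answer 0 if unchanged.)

Actual critical path: Design→Backend→Integrate = 5+9+6 = 20 ⇒ 20 days.
Backend is on the critical path; changing it to 13 makes that path 24 days.
That remains the longest chain; total 24 days.
Change in finish: 24 − 20 = +4 days.

4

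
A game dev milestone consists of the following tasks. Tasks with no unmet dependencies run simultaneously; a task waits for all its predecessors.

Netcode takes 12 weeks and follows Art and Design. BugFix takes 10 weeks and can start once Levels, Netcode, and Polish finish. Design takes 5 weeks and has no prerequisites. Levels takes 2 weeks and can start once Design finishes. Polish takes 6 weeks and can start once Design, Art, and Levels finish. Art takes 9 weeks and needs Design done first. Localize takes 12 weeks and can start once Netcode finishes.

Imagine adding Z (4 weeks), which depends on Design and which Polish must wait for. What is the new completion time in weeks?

Originally the schedule takes 38 weeks.
With Z inserted, Polish now waits for max(Design, Art, Levels, Z).
New critical path: Design→Art→Netcode→Localize = 5+9+12+12 = 38 ⇒ 38 weeks.

38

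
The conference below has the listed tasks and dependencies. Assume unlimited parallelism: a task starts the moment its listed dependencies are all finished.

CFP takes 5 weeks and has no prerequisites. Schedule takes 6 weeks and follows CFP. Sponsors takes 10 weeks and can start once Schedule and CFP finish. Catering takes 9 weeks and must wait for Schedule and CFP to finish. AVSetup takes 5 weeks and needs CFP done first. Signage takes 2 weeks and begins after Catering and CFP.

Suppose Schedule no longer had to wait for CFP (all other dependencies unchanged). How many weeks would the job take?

With the dependency in place, CFP→Schedule→Catering→Signage = 5+6+9+2 = 22 sets the finish at 22 weeks.
Without CFP→Schedule, Schedule's earliest start moves from 5 to 0.
New critical path: Schedule→Catering→Signage = 6+9+2 = 17 ⇒ 17 weeks.

17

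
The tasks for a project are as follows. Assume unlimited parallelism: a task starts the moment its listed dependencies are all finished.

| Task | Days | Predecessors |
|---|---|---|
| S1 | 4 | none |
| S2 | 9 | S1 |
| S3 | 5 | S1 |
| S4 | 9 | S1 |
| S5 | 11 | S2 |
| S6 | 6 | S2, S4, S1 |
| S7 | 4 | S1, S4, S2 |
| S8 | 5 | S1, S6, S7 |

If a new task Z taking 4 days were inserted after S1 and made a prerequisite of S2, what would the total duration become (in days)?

Originally the project takes 24 days.
With Z inserted, S2 now waits for max(S1, Z).
New critical path: S1→Z→S2→S5 = 4+4+9+11 = 28 ⇒ 28 days.

28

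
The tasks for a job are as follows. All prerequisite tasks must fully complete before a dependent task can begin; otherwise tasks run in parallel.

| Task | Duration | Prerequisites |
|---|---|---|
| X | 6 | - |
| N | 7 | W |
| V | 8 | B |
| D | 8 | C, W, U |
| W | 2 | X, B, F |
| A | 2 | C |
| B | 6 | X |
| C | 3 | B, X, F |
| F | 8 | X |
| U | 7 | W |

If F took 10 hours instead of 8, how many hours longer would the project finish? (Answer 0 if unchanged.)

2

Actual critical path: X→F→W→U→D = 6+8+2+7+8 = 31 ⇒ 31 hours.
Since F is critical, the +2 change carries straight to that chain (now 33 hours).
No other chain overtakes it, so the finish is 33 hours.
Change in finish: 33 − 31 = +2 hours.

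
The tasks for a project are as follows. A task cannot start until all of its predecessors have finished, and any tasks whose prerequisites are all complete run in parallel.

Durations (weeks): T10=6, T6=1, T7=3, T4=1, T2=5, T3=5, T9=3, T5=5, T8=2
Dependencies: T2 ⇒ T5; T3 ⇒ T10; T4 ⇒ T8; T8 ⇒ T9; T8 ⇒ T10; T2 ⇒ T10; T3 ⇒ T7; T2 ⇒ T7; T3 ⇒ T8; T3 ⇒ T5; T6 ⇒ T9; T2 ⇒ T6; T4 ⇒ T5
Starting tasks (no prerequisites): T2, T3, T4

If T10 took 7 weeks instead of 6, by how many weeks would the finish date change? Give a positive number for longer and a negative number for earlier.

As given, the longest chain is T3→T8→T10 = 5+2+6 = 13, so the finish is 13 weeks.
T10 is on the critical path; changing it to 7 makes that path 14 weeks.
That remains the longest chain; total 14 weeks.
Change in finish: 14 − 13 = +1 weeks.

1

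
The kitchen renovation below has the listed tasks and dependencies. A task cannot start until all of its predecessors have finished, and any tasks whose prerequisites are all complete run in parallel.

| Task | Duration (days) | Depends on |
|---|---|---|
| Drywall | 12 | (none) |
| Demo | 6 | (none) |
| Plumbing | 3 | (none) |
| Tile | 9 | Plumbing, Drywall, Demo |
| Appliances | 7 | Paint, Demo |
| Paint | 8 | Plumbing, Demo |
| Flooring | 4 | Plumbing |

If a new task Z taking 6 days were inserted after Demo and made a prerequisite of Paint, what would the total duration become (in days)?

Originally the plan takes 21 days.
With Z inserted, Paint now waits for max(Plumbing, Demo, Z).
New critical path: Demo→Z→Paint→Appliances = 6+6+8+7 = 27 ⇒ 27 days.

27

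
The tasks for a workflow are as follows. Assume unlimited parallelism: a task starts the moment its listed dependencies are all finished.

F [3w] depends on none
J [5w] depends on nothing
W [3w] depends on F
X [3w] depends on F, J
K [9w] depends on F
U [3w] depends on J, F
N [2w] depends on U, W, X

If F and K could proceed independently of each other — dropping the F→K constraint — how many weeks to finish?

10

Before: longest chain F→K = 3+9 = 12, finish 12.
Without F→K, K's earliest start moves from 3 to 0.
New critical path: J→X→N = 5+3+2 = 10 ⇒ 10 weeks.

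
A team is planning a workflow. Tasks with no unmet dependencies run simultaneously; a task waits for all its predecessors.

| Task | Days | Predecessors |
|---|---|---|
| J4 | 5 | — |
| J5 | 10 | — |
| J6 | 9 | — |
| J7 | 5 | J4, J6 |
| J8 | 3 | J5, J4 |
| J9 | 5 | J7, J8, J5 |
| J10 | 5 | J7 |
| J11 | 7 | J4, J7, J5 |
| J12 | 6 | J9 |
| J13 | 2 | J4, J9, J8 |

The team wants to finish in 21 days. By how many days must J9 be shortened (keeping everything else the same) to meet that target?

Current finish: 25 days; target: 21.
J9 is on every critical path, so each day cut from J9 cuts the finish by one (this holds down to a finish of 21).
Need 25 − 21 = 4 days off J9 → J9 becomes 1 day, finish becomes 21.

4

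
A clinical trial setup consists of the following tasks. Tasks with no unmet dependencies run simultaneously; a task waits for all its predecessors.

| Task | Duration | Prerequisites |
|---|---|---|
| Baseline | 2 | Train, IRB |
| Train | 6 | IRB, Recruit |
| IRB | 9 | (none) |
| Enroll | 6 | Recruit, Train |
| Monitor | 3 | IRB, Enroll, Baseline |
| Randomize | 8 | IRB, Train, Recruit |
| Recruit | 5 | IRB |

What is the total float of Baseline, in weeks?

4

Critical path: IRB→Recruit→Train→Enroll→Monitor = 9+5+6+6+3 = 29, so the finish is 29 weeks.
The longest chain containing Baseline totals 25 weeks.
Slack of Baseline = 24 − 20 = 4 weeks.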